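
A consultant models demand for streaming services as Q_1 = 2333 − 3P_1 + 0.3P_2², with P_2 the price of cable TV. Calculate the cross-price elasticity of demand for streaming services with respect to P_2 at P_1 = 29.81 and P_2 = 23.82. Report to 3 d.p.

At P_1 = 29.81 and P_2 = 23.82: Q_1 = 2413.788.
∂Q_1/∂P_2 = 0.6P_2 = 0.6(23.82) = 14.2920.
ε = (∂Q_1/∂P_2)(P_2/Q_1) = 14.2920 × (23.82/2413.788) ≈ 0.141.
ε > 0: substitutes.

0.141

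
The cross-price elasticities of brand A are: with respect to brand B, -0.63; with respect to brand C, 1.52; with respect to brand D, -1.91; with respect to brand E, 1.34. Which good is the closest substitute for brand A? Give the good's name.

brand C

Substitutes have ε > 0. Among the positive values, 1.52 (brand C) is largest.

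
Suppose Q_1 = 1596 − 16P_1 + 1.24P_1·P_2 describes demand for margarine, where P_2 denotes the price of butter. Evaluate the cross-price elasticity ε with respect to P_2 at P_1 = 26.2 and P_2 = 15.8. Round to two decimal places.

0.30

At P_1 = 26.2 and P_2 = 15.8: Q_1 = 1690.110.
∂Q_1/∂P_2 = 1.24P_1 = 1.24(26.2) = 32.4880.
ε = (∂Q_1/∂P_2)(P_2/Q_1) = 32.4880 × (15.8/1690.110) ≈ 0.30.
ε > 0: substitutes.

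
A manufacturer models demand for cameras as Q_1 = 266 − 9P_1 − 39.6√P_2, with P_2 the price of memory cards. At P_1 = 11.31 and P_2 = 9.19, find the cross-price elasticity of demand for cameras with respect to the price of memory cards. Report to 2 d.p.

-1.36

At P_1 = 11.31 and P_2 = 9.19: Q_1 = 44.163.
∂Q_1/∂P_2 = -39.6/(2√P_2) = -39.6/(2√9.19) = -6.5314.
ε = (∂Q_1/∂P_2)(P_2/Q_1) = -6.5314 × (9.19/44.163) ≈ -1.36.
ε < 0: complements.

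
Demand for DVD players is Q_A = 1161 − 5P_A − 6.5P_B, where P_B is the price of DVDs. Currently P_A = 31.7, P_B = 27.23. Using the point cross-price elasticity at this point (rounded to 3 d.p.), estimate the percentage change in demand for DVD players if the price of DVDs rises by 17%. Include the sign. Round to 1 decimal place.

At P_A = 31.7, P_B = 27.23: Q_A = 825.505.
∂Q_A/∂P_B = -6.5.
ε = (∂Q_A/∂P_B)(P_B/Q_A) = -6.5000 × 27.23/825.505 ≈ -0.214.
%ΔQ_A ≈ ε × %ΔP_B = -0.214 × (17%) = -3.6%.

-3.6%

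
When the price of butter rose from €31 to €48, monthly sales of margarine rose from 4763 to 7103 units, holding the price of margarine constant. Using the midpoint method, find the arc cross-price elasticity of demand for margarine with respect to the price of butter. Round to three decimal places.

ΔQ_A = 7103 − 4763 = 2340; ΔP_B = 48 − 31 = 17.
Midpoints: Q̄_A = 5933.0, P̄_B = 39.50.
ε = (ΔQ_A/Q̄_A)/(ΔP_B/P̄_B) = (2340/5933.0)/(17/39.50) ≈ 0.916.

0.916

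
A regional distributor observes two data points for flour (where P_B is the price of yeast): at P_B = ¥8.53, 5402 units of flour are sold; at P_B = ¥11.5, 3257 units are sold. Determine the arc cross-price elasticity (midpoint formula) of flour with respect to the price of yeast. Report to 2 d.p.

-1.67

ΔQ_A = 3257 − 5402 = -2145; ΔP_B = 11.5 − 8.53 = 2.97.
Midpoints: Q̄_A = 4329.5, P̄_B = 10.02.
ε = (ΔQ_A/Q̄_A)/(ΔP_B/P̄_B) = (-2145/4329.5)/(2.97/10.02) ≈ -1.67.
ε < 0: flour and yeast are complements.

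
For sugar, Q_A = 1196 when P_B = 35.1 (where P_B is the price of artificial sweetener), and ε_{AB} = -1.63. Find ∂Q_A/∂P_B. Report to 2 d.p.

ε = (∂Q_A/∂P_B)·(P_B/Q_A) ⇒ ∂Q_A/∂P_B = ε·Q_A/P_B = -1.63 × 1196/35.1 ≈ -55.54.

-55.54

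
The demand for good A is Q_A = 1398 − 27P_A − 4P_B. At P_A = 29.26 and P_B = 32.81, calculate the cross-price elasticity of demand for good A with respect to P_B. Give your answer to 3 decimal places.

-0.275

At P_A = 29.26 and P_B = 32.81: Q_A = 476.74.
∂Q_A/∂P_B = -4.
ε = (∂Q_A/∂P_B)(P_B/Q_A) = -4 × (32.81/476.74) ≈ -0.275.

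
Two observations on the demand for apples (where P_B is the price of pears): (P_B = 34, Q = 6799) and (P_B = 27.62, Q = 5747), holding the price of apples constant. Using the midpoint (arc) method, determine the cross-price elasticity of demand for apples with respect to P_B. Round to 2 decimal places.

ΔQ_A = 5747 − 6799 = -1052; ΔP_B = 27.62 − 34 = -6.38.
Midpoints: Q̄_A = 6273.0, P̄_B = 30.81.
ε = (ΔQ_A/Q̄_A)/(ΔP_B/P̄_B) = (-1052/6273.0)/(-6.38/30.81) ≈ 0.81.
ε > 0: apples and pears are substitutes.

0.81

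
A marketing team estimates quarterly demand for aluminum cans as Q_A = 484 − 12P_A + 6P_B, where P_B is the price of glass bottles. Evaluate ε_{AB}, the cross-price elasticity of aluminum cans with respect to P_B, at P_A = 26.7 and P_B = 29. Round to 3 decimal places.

0.515

At P_A = 26.7 and P_B = 29: Q_A = 337.6.
∂Q_A/∂P_B = 6.
ε = (∂Q_A/∂P_B)(P_B/Q_A) = 6 × (29/337.6) ≈ 0.515.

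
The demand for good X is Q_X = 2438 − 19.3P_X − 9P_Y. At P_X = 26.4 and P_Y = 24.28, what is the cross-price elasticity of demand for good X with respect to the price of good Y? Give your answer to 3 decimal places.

-0.128

At P_X = 26.4 and P_Y = 24.28: Q_X = 1709.96.
∂Q_X/∂P_Y = -9.
ε = (∂Q_X/∂P_Y)(P_Y/Q_X) = -9 × (24.28/1709.96) ≈ -0.128.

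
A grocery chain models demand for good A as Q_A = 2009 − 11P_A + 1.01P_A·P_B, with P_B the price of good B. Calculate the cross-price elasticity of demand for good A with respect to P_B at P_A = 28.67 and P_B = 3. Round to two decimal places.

At P_A = 28.67 and P_B = 3: Q_A = 1780.500.
∂Q_A/∂P_B = 1.01P_A = 1.01(28.67) = 28.9567.
ε = (∂Q_A/∂P_B)(P_B/Q_A) = 28.9567 × (3/1780.500) ≈ 0.05.

0.05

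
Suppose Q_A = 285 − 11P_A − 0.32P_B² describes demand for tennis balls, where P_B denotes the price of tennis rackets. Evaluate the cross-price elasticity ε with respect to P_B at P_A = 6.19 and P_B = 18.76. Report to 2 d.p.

-2.16

At P_A = 6.19 and P_B = 18.76: Q_A = 104.290.
∂Q_A/∂P_B = -0.64P_B = -0.64(18.76) = -12.0064.
ε = (∂Q_A/∂P_B)(P_B/Q_A) = -12.0064 × (18.76/104.290) ≈ -2.16.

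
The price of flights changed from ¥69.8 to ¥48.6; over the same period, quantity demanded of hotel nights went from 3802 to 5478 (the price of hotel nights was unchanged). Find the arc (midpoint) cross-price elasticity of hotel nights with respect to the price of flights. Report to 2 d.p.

ΔQ_A = 5478 − 3802 = 1676; ΔP_B = 48.6 − 69.8 = -21.2.
Midpoints: Q̄_A = 4640.0, P̄_B = 59.20.
ε = (ΔQ_A/Q̄_A)/(ΔP_B/P̄_B) = (1676/4640.0)/(-21.2/59.20) ≈ -1.01.

-1.01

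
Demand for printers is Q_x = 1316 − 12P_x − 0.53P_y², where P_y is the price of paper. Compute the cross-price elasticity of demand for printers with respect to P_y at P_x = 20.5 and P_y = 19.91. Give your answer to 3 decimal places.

-0.489

At P_x = 20.5 and P_y = 19.91: Q_x = 859.904.
∂Q_x/∂P_y = -1.06P_y = -1.06(19.91) = -21.1046.
ε = (∂Q_x/∂P_y)(P_y/Q_x) = -21.1046 × (19.91/859.904) ≈ -0.489.
ε < 0: complements.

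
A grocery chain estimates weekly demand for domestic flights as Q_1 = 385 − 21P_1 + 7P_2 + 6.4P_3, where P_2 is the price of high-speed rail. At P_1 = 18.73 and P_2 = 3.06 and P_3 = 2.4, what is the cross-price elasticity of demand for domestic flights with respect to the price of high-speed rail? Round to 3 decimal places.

0.753

At P_1 = 18.73 and P_2 = 3.06 and P_3 = 2.4: Q_1 = 28.45.
∂Q_1/∂P_2 = 7.
ε = (∂Q_1/∂P_2)(P_2/Q_1) = 7 × (3.06/28.45) ≈ 0.753.
Since ε > 0, domestic flights and high-speed rail are substitutes.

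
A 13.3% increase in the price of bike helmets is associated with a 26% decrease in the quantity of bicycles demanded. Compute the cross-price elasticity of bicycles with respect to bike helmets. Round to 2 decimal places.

-1.95

ε = (%ΔQ of bicycles) / (%ΔP of bike helmets) = (-26%) / (13.3%) ≈ -1.95.
Negative cross-price elasticity: complements.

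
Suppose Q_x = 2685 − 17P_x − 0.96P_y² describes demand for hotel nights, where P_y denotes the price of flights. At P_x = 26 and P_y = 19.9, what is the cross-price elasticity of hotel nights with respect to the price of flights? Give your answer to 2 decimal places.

At P_x = 26 and P_y = 19.9: Q_x = 1862.830.
∂Q_x/∂P_y = -1.92P_y = -1.92(19.9) = -38.2080.
ε = (∂Q_x/∂P_y)(P_y/Q_x) = -38.2080 × (19.9/1862.830) ≈ -0.41.

-0.41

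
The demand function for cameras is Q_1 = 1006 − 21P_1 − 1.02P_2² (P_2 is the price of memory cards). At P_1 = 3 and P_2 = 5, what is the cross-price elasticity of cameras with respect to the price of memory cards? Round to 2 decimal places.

-0.06

At P_1 = 3 and P_2 = 5: Q_1 = 917.5.
∂Q_1/∂P_2 = -2.04P_2 = -2.04(5) = -10.2000.
ε = (∂Q_1/∂P_2)(P_2/Q_1) = -10.2000 × (5/917.5) ≈ -0.06.
ε < 0: complements.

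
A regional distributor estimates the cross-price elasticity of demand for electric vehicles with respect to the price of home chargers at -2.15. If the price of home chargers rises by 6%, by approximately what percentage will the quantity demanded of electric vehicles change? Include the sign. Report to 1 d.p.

-12.9%

%ΔQ ≈ ε × %ΔP of home chargers = -2.15 × (6%) = -12.9%.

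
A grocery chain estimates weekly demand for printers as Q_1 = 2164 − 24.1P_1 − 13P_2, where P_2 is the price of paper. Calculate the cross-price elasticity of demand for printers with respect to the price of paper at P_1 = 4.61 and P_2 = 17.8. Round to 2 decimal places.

At P_1 = 4.61 and P_2 = 17.8: Q_1 = 1821.499.
∂Q_1/∂P_2 = -13.
ε = (∂Q_1/∂P_2)(P_2/Q_1) = -13 × (17.8/1821.499) ≈ -0.13.

-0.13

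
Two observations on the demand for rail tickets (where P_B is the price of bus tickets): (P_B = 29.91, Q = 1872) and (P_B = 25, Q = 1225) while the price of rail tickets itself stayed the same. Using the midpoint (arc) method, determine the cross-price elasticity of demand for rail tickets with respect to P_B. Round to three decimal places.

ΔQ_A = 1225 − 1872 = -647; ΔP_B = 25 − 29.91 = -4.91.
Midpoints: Q̄_A = 1548.5, P̄_B = 27.45.
ε = (ΔQ_A/Q̄_A)/(ΔP_B/P̄_B) = (-647/1548.5)/(-4.91/27.45) ≈ 2.336.

2.336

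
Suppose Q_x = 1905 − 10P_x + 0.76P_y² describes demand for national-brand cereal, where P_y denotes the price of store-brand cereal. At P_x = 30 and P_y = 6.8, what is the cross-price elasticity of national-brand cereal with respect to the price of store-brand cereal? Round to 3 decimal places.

At P_x = 30 and P_y = 6.8: Q_x = 1640.142.
∂Q_x/∂P_y = 1.52P_y = 1.52(6.8) = 10.3360.
ε = (∂Q_x/∂P_y)(P_y/Q_x) = 10.3360 × (6.8/1640.142) ≈ 0.043.

0.043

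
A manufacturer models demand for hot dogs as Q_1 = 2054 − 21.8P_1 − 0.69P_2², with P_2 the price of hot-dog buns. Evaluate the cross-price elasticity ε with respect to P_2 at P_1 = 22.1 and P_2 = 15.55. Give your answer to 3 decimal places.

At P_1 = 22.1 and P_2 = 15.55: Q_1 = 1405.376.
∂Q_1/∂P_2 = -1.38P_2 = -1.38(15.55) = -21.4590.
ε = (∂Q_1/∂P_2)(P_2/Q_1) = -21.4590 × (15.55/1405.376) ≈ -0.237.

-0.237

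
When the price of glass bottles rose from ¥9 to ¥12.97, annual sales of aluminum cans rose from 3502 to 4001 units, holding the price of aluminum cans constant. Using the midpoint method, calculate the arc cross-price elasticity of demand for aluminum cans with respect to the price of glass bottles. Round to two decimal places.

ΔQ_A = 4001 − 3502 = 499; ΔP_B = 12.97 − 9 = 3.97.
Midpoints: Q̄_A = 3751.5, P̄_B = 10.98.
ε = (ΔQ_A/Q̄_A)/(ΔP_B/P̄_B) = (499/3751.5)/(3.97/10.98) ≈ 0.37.
ε > 0: aluminum cans and glass bottles are substitutes.

0.37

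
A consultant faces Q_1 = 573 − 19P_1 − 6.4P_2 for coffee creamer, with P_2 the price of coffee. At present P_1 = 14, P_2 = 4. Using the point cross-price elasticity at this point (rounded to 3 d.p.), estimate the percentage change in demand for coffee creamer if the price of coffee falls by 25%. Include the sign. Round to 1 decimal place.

2.3%

At P_1 = 14, P_2 = 4: Q_1 = 281.4.
∂Q_1/∂P_2 = -6.4.
ε = (∂Q_1/∂P_2)(P_2/Q_1) = -6.4000 × 4/281.4 ≈ -0.091.
%ΔQ_1 ≈ ε × %ΔP_2 = -0.091 × (-25%) = 2.3%.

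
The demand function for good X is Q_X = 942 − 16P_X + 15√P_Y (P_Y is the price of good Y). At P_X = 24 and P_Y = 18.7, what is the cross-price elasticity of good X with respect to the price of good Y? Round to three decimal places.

At P_X = 24 and P_Y = 18.7: Q_X = 622.865.
∂Q_X/∂P_Y = 15/(2√P_Y) = 15/(2√18.7) = 1.7344.
ε = (∂Q_X/∂P_Y)(P_Y/Q_X) = 1.7344 × (18.7/622.865) ≈ 0.052.
ε > 0: substitutes.

0.052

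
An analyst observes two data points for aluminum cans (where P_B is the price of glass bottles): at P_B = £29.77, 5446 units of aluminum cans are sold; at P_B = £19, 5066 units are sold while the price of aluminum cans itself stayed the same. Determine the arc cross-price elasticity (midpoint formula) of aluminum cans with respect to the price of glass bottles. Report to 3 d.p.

0.164

ΔQ_A = 5066 − 5446 = -380; ΔP_B = 19 − 29.77 = -10.77.
Midpoints: Q̄_A = 5256.0, P̄_B = 24.38.
ε = (ΔQ_A/Q̄_A)/(ΔP_B/P̄_B) = (-380/5256.0)/(-10.77/24.38) ≈ 0.164.
ε > 0: aluminum cans and glass bottles are substitutes.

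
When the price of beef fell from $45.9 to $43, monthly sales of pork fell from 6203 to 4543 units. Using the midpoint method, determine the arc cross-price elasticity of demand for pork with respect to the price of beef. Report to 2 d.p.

ΔQ_A = 4543 − 6203 = -1660; ΔP_B = 43 − 45.9 = -2.9.
Midpoints: Q̄_A = 5373.0, P̄_B = 44.45.
ε = (ΔQ_A/Q̄_A)/(ΔP_B/P̄_B) = (-1660/5373.0)/(-2.9/44.45) ≈ 4.74.
ε > 0: pork and beef are substitutes.

4.74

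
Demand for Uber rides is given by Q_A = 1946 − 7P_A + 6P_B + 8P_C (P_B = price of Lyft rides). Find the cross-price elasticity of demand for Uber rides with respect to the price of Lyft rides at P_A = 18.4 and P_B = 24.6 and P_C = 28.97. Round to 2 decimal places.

0.07

At P_A = 18.4 and P_B = 24.6 and P_C = 28.97: Q_A = 2196.56.
∂Q_A/∂P_B = 6.
ε = (∂Q_A/∂P_B)(P_B/Q_A) = 6 × (24.6/2196.56) ≈ 0.07.
Since ε > 0, Uber rides and Lyft rides are substitutes.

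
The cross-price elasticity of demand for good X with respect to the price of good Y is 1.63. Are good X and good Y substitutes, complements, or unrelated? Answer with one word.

ε = 1.63 > 0, so a higher price of good Y raises demand for good X: substitutes.

substitutes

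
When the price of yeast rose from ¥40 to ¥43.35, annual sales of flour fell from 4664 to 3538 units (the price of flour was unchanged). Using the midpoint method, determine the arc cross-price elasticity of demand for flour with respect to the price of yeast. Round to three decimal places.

ΔQ_A = 3538 − 4664 = -1126; ΔP_B = 43.35 − 40 = 3.35.
Midpoints: Q̄_A = 4101.0, P̄_B = 41.67.
ε = (ΔQ_A/Q̄_A)/(ΔP_B/P̄_B) = (-1126/4101.0)/(3.35/41.67) ≈ -3.416.
ε < 0: flour and yeast are complements.

-3.416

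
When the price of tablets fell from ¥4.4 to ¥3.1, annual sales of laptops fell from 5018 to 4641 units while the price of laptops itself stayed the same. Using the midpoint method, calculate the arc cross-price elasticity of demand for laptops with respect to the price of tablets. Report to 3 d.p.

ΔQ_A = 4641 − 5018 = -377; ΔP_B = 3.1 − 4.4 = -1.3.
Midpoints: Q̄_A = 4829.5, P̄_B = 3.75.
ε = (ΔQ_A/Q̄_A)/(ΔP_B/P̄_B) = (-377/4829.5)/(-1.3/3.75) ≈ 0.225.

0.225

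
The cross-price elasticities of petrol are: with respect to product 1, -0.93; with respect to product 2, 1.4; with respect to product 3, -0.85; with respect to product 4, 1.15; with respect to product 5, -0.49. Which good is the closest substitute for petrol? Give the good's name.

Substitutes have ε > 0. Among the positive values, 1.4 (product 2) is largest.

product 2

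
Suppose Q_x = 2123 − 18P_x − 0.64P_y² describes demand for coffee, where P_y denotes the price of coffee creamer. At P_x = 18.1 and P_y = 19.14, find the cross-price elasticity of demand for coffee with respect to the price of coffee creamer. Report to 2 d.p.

-0.30

At P_x = 18.1 and P_y = 19.14: Q_x = 1562.743.
∂Q_x/∂P_y = -1.28P_y = -1.28(19.14) = -24.4992.
ε = (∂Q_x/∂P_y)(P_y/Q_x) = -24.4992 × (19.14/1562.743) ≈ -0.30.
ε < 0: complements.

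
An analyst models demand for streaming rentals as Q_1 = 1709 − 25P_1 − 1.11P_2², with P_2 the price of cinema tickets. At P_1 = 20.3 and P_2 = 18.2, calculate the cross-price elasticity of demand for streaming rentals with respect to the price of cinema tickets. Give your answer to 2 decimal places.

At P_1 = 20.3 and P_2 = 18.2: Q_1 = 833.824.
∂Q_1/∂P_2 = -2.22P_2 = -2.22(18.2) = -40.4040.
ε = (∂Q_1/∂P_2)(P_2/Q_1) = -40.4040 × (18.2/833.824) ≈ -0.88.
ε < 0: complements.

-0.88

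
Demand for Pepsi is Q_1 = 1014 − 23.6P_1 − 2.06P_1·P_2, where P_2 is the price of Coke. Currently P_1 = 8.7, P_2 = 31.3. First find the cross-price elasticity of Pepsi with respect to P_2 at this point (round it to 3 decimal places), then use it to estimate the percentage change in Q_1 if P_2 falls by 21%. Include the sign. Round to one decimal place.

At P_1 = 8.7, P_2 = 31.3: Q_1 = 247.721.
∂Q_1/∂P_2 = -2.06P_1 = -17.9220.
ε = (∂Q_1/∂P_2)(P_2/Q_1) = -17.9220 × 31.3/247.721 ≈ -2.264.
%ΔQ_1 ≈ ε × %ΔP_2 = -2.264 × (-21%) = 47.5%.

47.5%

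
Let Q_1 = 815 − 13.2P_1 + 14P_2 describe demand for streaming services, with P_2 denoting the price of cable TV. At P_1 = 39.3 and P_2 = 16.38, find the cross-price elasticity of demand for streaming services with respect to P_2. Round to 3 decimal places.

0.436

At P_1 = 39.3 and P_2 = 16.38: Q_1 = 525.56.
∂Q_1/∂P_2 = 14.
ε = (∂Q_1/∂P_2)(P_2/Q_1) = 14 × (16.38/525.56) ≈ 0.436.
Since ε > 0, streaming services and cable TV are substitutes.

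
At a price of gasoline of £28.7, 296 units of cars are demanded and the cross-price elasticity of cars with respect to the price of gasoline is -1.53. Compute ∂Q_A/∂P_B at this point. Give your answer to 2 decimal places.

ε = (∂Q_A/∂P_B)·(P_B/Q_A) ⇒ ∂Q_A/∂P_B = ε·Q_A/P_B = -1.53 × 296/28.7 ≈ -15.78.

-15.78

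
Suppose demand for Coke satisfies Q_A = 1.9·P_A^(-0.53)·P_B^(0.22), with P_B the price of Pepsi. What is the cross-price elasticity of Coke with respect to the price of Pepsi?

In a log-linear (constant-elasticity) demand function, the coefficient on the exponent of P_B is the cross-price elasticity.
ε = 0.22. Positive, so Coke and Pepsi are substitutes.

0.22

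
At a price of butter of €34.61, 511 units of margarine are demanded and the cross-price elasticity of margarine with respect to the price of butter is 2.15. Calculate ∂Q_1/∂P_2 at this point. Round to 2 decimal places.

31.74

ε = (∂Q_1/∂P_2)·(P_2/Q_1) ⇒ ∂Q_1/∂P_2 = ε·Q_1/P_2 = 2.15 × 511/34.61 ≈ 31.74.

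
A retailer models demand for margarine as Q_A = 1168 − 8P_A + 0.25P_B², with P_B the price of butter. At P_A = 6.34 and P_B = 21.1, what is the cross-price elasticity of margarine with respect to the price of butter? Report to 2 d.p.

0.18

At P_A = 6.34 and P_B = 21.1: Q_A = 1228.582.
∂Q_A/∂P_B = 0.5P_B = 0.5(21.1) = 10.5500.
ε = (∂Q_A/∂P_B)(P_B/Q_A) = 10.5500 × (21.1/1228.582) ≈ 0.18.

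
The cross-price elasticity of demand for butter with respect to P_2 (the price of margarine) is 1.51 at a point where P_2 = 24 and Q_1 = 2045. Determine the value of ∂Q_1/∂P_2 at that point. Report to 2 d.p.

128.66

ε = (∂Q_1/∂P_2)·(P_2/Q_1) ⇒ ∂Q_1/∂P_2 = ε·Q_1/P_2 = 1.51 × 2045/24 ≈ 128.66.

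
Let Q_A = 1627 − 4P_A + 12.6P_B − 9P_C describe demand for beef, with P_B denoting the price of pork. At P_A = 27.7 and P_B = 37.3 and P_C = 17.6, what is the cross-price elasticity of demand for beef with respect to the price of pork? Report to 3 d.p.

At P_A = 27.7 and P_B = 37.3 and P_C = 17.6: Q_A = 1827.78.
∂Q_A/∂P_B = 12.6.
ε = (∂Q_A/∂P_B)(P_B/Q_A) = 12.6 × (37.3/1827.78) ≈ 0.257.

0.257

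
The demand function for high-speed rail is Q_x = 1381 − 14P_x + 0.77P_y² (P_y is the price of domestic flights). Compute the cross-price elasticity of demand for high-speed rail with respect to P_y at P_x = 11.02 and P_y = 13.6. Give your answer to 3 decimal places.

At P_x = 11.02 and P_y = 13.6: Q_x = 1369.139.
∂Q_x/∂P_y = 1.54P_y = 1.54(13.6) = 20.9440.
ε = (∂Q_x/∂P_y)(P_y/Q_x) = 20.9440 × (13.6/1369.139) ≈ 0.208.
ε > 0: substitutes.

0.208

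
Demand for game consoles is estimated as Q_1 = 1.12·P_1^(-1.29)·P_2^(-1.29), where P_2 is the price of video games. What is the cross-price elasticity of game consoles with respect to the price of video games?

-1.29

In a log-linear (constant-elasticity) demand function, the coefficient on the exponent of P_2 is the cross-price elasticity.
ε = -1.29. Negative, so game consoles and video games are complements.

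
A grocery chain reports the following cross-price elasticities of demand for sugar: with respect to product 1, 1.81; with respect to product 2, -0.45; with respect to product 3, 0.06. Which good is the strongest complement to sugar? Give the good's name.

product 2

Complements have ε < 0. The most negative value is -0.45 (product 2).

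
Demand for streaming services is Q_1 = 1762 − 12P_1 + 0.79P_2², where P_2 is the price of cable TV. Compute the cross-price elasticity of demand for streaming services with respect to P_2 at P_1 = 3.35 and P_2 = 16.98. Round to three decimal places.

0.234

At P_1 = 3.35 and P_2 = 16.98: Q_1 = 1949.573.
∂Q_1/∂P_2 = 1.58P_2 = 1.58(16.98) = 26.8284.
ε = (∂Q_1/∂P_2)(P_2/Q_1) = 26.8284 × (16.98/1949.573) ≈ 0.234.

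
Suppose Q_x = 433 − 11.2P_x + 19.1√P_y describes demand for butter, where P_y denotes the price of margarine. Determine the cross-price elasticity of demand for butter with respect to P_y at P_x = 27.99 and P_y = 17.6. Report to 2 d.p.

0.20

At P_x = 27.99 and P_y = 17.6: Q_x = 199.641.
∂Q_x/∂P_y = 19.1/(2√P_y) = 19.1/(2√17.6) = 2.2764.
ε = (∂Q_x/∂P_y)(P_y/Q_x) = 2.2764 × (17.6/199.641) ≈ 0.20.
ε > 0: substitutes.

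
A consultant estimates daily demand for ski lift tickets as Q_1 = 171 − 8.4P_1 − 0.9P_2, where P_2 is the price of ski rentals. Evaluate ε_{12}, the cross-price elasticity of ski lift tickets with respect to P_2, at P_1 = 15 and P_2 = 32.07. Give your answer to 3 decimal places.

-1.789

At P_1 = 15 and P_2 = 32.07: Q_1 = 16.137.
∂Q_1/∂P_2 = -0.9.
ε = (∂Q_1/∂P_2)(P_2/Q_1) = -0.9 × (32.07/16.137) ≈ -1.789.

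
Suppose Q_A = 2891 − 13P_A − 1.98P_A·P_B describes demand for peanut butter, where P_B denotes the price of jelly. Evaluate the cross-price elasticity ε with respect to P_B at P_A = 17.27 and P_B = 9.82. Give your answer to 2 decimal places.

-0.14

At P_A = 17.27 and P_B = 9.82: Q_A = 2330.699.
∂Q_A/∂P_B = -1.98P_A = -1.98(17.27) = -34.1946.
ε = (∂Q_A/∂P_B)(P_B/Q_A) = -34.1946 × (9.82/2330.699) ≈ -0.14.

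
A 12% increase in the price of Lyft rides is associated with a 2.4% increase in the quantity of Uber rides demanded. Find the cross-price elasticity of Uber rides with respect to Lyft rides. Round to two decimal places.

ε = (%ΔQ of Uber rides) / (%ΔP of Lyft rides) = (2.4%) / (12%) ≈ 0.20.
Positive cross-price elasticity: substitutes.

0.20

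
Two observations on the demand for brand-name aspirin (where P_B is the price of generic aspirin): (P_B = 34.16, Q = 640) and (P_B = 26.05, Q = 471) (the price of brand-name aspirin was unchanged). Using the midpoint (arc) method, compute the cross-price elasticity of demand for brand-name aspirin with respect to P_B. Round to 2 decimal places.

1.13

ΔQ_A = 471 − 640 = -169; ΔP_B = 26.05 − 34.16 = -8.11.
Midpoints: Q̄_A = 555.5, P̄_B = 30.10.
ε = (ΔQ_A/Q̄_A)/(ΔP_B/P̄_B) = (-169/555.5)/(-8.11/30.10) ≈ 1.13.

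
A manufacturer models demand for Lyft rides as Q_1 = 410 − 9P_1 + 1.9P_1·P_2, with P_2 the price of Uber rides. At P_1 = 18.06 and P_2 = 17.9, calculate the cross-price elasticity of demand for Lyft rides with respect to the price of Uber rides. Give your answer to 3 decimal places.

At P_1 = 18.06 and P_2 = 17.9: Q_1 = 861.681.
∂Q_1/∂P_2 = 1.9P_1 = 1.9(18.06) = 34.3140.
ε = (∂Q_1/∂P_2)(P_2/Q_1) = 34.3140 × (17.9/861.681) ≈ 0.713.

0.713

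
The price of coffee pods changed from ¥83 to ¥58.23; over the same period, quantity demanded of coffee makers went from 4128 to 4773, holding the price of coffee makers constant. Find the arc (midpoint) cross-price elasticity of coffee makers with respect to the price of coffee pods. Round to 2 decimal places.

ΔQ_A = 4773 − 4128 = 645; ΔP_B = 58.23 − 83 = -24.77.
Midpoints: Q̄_A = 4450.5, P̄_B = 70.61.
ε = (ΔQ_A/Q̄_A)/(ΔP_B/P̄_B) = (645/4450.5)/(-24.77/70.61) ≈ -0.41.
ε < 0: coffee makers and coffee pods are complements.

-0.41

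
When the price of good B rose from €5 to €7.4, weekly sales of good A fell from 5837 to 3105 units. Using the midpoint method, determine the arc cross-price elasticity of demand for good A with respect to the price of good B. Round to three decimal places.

ΔQ_A = 3105 − 5837 = -2732; ΔP_B = 7.4 − 5 = 2.4.
Midpoints: Q̄_A = 4471.0, P̄_B = 6.20.
ε = (ΔQ_A/Q̄_A)/(ΔP_B/P̄_B) = (-2732/4471.0)/(2.4/6.20) ≈ -1.579.

-1.579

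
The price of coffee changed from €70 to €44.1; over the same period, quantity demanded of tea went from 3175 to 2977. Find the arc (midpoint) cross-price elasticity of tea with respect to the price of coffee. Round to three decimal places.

0.142

ΔQ_A = 2977 − 3175 = -198; ΔP_B = 44.1 − 70 = -25.9.
Midpoints: Q̄_A = 3076.0, P̄_B = 57.05.
ε = (ΔQ_A/Q̄_A)/(ΔP_B/P̄_B) = (-198/3076.0)/(-25.9/57.05) ≈ 0.142.
ε > 0: tea and coffee are substitutes.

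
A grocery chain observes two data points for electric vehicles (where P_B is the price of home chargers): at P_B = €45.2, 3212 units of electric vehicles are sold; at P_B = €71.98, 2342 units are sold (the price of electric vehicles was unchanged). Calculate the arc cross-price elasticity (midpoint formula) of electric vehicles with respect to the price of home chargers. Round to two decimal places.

ΔQ_A = 2342 − 3212 = -870; ΔP_B = 71.98 − 45.2 = 26.78.
Midpoints: Q̄_A = 2777.0, P̄_B = 58.59.
ε = (ΔQ_A/Q̄_A)/(ΔP_B/P̄_B) = (-870/2777.0)/(26.78/58.59) ≈ -0.69.

-0.69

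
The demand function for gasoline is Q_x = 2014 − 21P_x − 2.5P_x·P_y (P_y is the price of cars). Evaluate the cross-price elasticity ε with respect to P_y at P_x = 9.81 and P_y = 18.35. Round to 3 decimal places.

At P_x = 9.81 and P_y = 18.35: Q_x = 1357.956.
∂Q_x/∂P_y = -2.5P_x = -2.5(9.81) = -24.5250.
ε = (∂Q_x/∂P_y)(P_y/Q_x) = -24.5250 × (18.35/1357.956) ≈ -0.331.

-0.331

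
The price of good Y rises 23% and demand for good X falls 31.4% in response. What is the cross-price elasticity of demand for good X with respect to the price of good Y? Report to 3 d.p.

-1.365

ε = (%ΔQ of good X) / (%ΔP of good Y) = (-31.4%) / (23%) ≈ -1.365.
Negative cross-price elasticity: complements.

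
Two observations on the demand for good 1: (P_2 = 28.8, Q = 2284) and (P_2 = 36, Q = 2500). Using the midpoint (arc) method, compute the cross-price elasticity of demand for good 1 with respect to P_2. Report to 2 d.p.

ΔQ_1 = 2500 − 2284 = 216; ΔP_2 = 36 − 28.8 = 7.2.
Midpoints: Q̄_1 = 2392.0, P̄_2 = 32.40.
ε = (ΔQ_1/Q̄_1)/(ΔP_2/P̄_2) = (216/2392.0)/(7.2/32.40) ≈ 0.41.

0.41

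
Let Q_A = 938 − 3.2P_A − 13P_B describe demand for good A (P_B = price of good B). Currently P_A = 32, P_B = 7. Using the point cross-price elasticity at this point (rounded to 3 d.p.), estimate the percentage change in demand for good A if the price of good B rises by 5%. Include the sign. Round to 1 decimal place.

-0.6%

At P_A = 32, P_B = 7: Q_A = 744.6.
∂Q_A/∂P_B = -13.
ε = (∂Q_A/∂P_B)(P_B/Q_A) = -13.0000 × 7/744.6 ≈ -0.122.
%ΔQ_A ≈ ε × %ΔP_B = -0.122 × (5%) = -0.6%.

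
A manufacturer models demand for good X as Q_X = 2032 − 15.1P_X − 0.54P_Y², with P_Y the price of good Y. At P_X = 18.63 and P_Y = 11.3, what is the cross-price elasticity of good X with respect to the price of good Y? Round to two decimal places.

At P_X = 18.63 and P_Y = 11.3: Q_X = 1681.734.
∂Q_X/∂P_Y = -1.08P_Y = -1.08(11.3) = -12.2040.
ε = (∂Q_X/∂P_Y)(P_Y/Q_X) = -12.2040 × (11.3/1681.734) ≈ -0.08.
ε < 0: complements.

-0.08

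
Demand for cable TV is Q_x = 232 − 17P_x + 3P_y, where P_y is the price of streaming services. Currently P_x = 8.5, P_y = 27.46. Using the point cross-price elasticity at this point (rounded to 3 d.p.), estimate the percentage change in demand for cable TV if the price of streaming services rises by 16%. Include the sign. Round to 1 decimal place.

7.8%

At P_x = 8.5, P_y = 27.46: Q_x = 169.88.
∂Q_x/∂P_y = 3.
ε = (∂Q_x/∂P_y)(P_y/Q_x) = 3.0000 × 27.46/169.88 ≈ 0.485.
%ΔQ_x ≈ ε × %ΔP_y = 0.485 × (16%) = 7.8%.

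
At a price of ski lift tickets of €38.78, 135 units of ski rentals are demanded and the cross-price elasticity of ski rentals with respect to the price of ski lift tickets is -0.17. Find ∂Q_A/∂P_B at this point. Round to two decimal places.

-0.59

ε = (∂Q_A/∂P_B)·(P_B/Q_A) ⇒ ∂Q_A/∂P_B = ε·Q_A/P_B = -0.17 × 135/38.78 ≈ -0.59.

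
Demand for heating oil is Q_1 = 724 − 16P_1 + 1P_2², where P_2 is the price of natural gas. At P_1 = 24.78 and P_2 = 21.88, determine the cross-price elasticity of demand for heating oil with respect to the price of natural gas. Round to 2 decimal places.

At P_1 = 24.78 and P_2 = 21.88: Q_1 = 806.254.
∂Q_1/∂P_2 = 2P_2 = 2(21.88) = 43.7600.
ε = (∂Q_1/∂P_2)(P_2/Q_1) = 43.7600 × (21.88/806.254) ≈ 1.19.
ε > 0: substitutes.

1.19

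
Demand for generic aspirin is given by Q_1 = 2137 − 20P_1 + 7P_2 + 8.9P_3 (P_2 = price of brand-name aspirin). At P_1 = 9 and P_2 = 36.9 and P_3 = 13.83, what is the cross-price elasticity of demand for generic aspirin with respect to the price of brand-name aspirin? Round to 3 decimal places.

0.110

At P_1 = 9 and P_2 = 36.9 and P_3 = 13.83: Q_1 = 2338.387.
∂Q_1/∂P_2 = 7.
ε = (∂Q_1/∂P_2)(P_2/Q_1) = 7 × (36.9/2338.387) ≈ 0.110.
Since ε > 0, generic aspirin and brand-name aspirin are substitutes.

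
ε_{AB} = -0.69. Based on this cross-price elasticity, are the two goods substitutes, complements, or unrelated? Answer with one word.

ε = -0.69 < 0, so a higher price of good B lowers demand for good A: complements.

complements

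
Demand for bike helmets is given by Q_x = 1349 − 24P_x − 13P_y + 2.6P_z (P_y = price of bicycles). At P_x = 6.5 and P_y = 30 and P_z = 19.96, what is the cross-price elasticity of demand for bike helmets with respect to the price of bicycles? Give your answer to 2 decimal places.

At P_x = 6.5 and P_y = 30 and P_z = 19.96: Q_x = 854.896.
∂Q_x/∂P_y = -13.
ε = (∂Q_x/∂P_y)(P_y/Q_x) = -13 × (30/854.896) ≈ -0.46.
Since ε < 0, bike helmets and bicycles are complements.

-0.46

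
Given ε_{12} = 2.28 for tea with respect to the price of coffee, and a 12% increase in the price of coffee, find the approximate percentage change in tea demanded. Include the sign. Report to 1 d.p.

27.4%

%ΔQ ≈ ε × %ΔP of coffee = 2.28 × (12%) = 27.4%.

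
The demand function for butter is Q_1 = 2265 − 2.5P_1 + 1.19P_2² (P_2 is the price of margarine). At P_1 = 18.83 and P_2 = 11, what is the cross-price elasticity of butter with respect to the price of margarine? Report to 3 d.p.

0.122

At P_1 = 18.83 and P_2 = 11: Q_1 = 2361.915.
∂Q_1/∂P_2 = 2.38P_2 = 2.38(11) = 26.1800.
ε = (∂Q_1/∂P_2)(P_2/Q_1) = 26.1800 × (11/2361.915) ≈ 0.122.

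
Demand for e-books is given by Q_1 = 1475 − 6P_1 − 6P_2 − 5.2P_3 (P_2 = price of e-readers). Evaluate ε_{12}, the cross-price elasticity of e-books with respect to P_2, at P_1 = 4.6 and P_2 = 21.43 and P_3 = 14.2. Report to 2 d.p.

-0.10

At P_1 = 4.6 and P_2 = 21.43 and P_3 = 14.2: Q_1 = 1244.98.
∂Q_1/∂P_2 = -6.
ε = (∂Q_1/∂P_2)(P_2/Q_1) = -6 × (21.43/1244.98) ≈ -0.10.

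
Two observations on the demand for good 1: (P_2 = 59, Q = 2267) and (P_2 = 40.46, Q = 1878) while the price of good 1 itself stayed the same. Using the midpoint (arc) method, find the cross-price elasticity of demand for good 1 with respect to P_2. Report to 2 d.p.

0.50

ΔQ_1 = 1878 − 2267 = -389; ΔP_2 = 40.46 − 59 = -18.54.
Midpoints: Q̄_1 = 2072.5, P̄_2 = 49.73.
ε = (ΔQ_1/Q̄_1)/(ΔP_2/P̄_2) = (-389/2072.5)/(-18.54/49.73) ≈ 0.50.
ε > 0: good 1 and good 2 are substitutes.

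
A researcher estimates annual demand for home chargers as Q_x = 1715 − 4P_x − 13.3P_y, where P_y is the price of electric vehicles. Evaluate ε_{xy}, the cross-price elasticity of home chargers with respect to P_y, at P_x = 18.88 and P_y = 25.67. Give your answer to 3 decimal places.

At P_x = 18.88 and P_y = 25.67: Q_x = 1298.069.
∂Q_x/∂P_y = -13.3.
ε = (∂Q_x/∂P_y)(P_y/Q_x) = -13.3 × (25.67/1298.069) ≈ -0.263.
Since ε < 0, home chargers and electric vehicles are complements.

-0.263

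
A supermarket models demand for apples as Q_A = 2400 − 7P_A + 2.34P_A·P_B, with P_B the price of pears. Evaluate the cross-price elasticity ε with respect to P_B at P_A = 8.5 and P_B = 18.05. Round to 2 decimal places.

0.13

At P_A = 8.5 and P_B = 18.05: Q_A = 2699.515.
∂Q_A/∂P_B = 2.34P_A = 2.34(8.5) = 19.8900.
ε = (∂Q_A/∂P_B)(P_B/Q_A) = 19.8900 × (18.05/2699.515) ≈ 0.13.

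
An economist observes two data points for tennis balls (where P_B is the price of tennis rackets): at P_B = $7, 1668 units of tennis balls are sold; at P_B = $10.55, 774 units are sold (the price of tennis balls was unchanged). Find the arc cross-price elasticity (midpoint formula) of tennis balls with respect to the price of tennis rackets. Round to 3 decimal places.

ΔQ_A = 774 − 1668 = -894; ΔP_B = 10.55 − 7 = 3.55.
Midpoints: Q̄_A = 1221.0, P̄_B = 8.78.
ε = (ΔQ_A/Q̄_A)/(ΔP_B/P̄_B) = (-894/1221.0)/(3.55/8.78) ≈ -1.810.

-1.810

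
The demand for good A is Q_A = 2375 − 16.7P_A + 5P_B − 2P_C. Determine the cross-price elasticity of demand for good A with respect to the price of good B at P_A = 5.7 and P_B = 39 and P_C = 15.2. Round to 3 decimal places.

0.080

At P_A = 5.7 and P_B = 39 and P_C = 15.2: Q_A = 2444.41.
∂Q_A/∂P_B = 5.
ε = (∂Q_A/∂P_B)(P_B/Q_A) = 5 × (39/2444.41) ≈ 0.080.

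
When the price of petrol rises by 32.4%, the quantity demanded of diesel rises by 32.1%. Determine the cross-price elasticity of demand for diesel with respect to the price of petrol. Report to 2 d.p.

0.99

ε = (%ΔQ of diesel) / (%ΔP of petrol) = (32.1%) / (32.4%) ≈ 0.99.
Positive cross-price elasticity: substitutes.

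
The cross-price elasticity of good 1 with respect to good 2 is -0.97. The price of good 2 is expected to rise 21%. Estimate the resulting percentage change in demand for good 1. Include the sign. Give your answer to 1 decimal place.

%ΔQ ≈ ε × %ΔP of good 2 = -0.97 × (21%) = -20.4%.

-20.4%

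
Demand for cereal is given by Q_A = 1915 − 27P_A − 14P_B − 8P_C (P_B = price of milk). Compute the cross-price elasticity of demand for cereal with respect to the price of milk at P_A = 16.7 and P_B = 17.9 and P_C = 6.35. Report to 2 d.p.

-0.22

At P_A = 16.7 and P_B = 17.9 and P_C = 6.35: Q_A = 1162.7.
∂Q_A/∂P_B = -14.
ε = (∂Q_A/∂P_B)(P_B/Q_A) = -14 × (17.9/1162.7) ≈ -0.22.
Since ε < 0, cereal and milk are complements.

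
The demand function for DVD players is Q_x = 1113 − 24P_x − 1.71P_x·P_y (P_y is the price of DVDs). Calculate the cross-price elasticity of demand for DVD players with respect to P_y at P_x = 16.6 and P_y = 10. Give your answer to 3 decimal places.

At P_x = 16.6 and P_y = 10: Q_x = 430.74.
∂Q_x/∂P_y = -1.71P_x = -1.71(16.6) = -28.3860.
ε = (∂Q_x/∂P_y)(P_y/Q_x) = -28.3860 × (10/430.74) ≈ -0.659.

-0.659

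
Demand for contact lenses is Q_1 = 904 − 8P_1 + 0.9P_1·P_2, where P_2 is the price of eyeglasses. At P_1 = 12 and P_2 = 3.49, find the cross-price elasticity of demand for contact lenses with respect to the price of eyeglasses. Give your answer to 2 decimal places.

At P_1 = 12 and P_2 = 3.49: Q_1 = 845.692.
∂Q_1/∂P_2 = 0.9P_1 = 0.9(12) = 10.8000.
ε = (∂Q_1/∂P_2)(P_2/Q_1) = 10.8000 × (3.49/845.692) ≈ 0.04.

0.04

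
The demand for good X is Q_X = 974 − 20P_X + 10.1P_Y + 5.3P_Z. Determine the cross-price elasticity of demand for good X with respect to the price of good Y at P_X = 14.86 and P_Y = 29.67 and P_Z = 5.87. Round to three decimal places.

0.297

At P_X = 14.86 and P_Y = 29.67 and P_Z = 5.87: Q_X = 1007.578.
∂Q_X/∂P_Y = 10.1.
ε = (∂Q_X/∂P_Y)(P_Y/Q_X) = 10.1 × (29.67/1007.578) ≈ 0.297.
Since ε > 0, good X and good Y are substitutes.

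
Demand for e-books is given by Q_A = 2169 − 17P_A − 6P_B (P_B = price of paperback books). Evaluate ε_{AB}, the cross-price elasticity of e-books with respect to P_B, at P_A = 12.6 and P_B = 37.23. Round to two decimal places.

-0.13

At P_A = 12.6 and P_B = 37.23: Q_A = 1731.42.
∂Q_A/∂P_B = -6.
ε = (∂Q_A/∂P_B)(P_B/Q_A) = -6 × (37.23/1731.42) ≈ -0.13.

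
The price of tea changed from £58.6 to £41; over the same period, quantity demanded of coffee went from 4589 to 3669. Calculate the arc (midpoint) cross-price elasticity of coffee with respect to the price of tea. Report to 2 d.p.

ΔQ_A = 3669 − 4589 = -920; ΔP_B = 41 − 58.6 = -17.6.
Midpoints: Q̄_A = 4129.0, P̄_B = 49.80.
ε = (ΔQ_A/Q̄_A)/(ΔP_B/P̄_B) = (-920/4129.0)/(-17.6/49.80) ≈ 0.63.
ε > 0: coffee and tea are substitutes.

0.63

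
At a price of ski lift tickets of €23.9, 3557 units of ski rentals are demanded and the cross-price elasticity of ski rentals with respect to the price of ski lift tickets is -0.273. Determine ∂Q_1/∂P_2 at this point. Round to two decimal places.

-40.63

ε = (∂Q_1/∂P_2)·(P_2/Q_1) ⇒ ∂Q_1/∂P_2 = ε·Q_1/P_2 = -0.273 × 3557/23.9 ≈ -40.63.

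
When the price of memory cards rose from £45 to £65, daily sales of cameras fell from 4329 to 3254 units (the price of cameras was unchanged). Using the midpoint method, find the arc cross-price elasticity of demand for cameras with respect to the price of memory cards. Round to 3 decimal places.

ΔQ_A = 3254 − 4329 = -1075; ΔP_B = 65 − 45 = 20.
Midpoints: Q̄_A = 3791.5, P̄_B = 55.00.
ε = (ΔQ_A/Q̄_A)/(ΔP_B/P̄_B) = (-1075/3791.5)/(20/55.00) ≈ -0.780.

-0.780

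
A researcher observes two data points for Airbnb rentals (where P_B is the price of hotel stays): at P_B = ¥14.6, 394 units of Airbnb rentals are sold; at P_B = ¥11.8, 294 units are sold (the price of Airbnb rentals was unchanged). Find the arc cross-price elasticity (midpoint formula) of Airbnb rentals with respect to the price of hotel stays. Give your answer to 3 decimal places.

1.370

ΔQ_A = 294 − 394 = -100; ΔP_B = 11.8 − 14.6 = -2.8.
Midpoints: Q̄_A = 344.0, P̄_B = 13.20.
ε = (ΔQ_A/Q̄_A)/(ΔP_B/P̄_B) = (-100/344.0)/(-2.8/13.20) ≈ 1.370.
ε > 0: Airbnb rentals and hotel stays are substitutes.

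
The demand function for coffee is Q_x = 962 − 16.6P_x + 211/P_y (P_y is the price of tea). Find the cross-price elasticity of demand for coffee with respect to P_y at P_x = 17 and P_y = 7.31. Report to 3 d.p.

-0.041

At P_x = 17 and P_y = 7.31: Q_x = 708.665.
∂Q_x/∂P_y = −211/P_y² = -3.9486.
ε = (∂Q_x/∂P_y)(P_y/Q_x) = -3.9486 × (7.31/708.665) ≈ -0.041.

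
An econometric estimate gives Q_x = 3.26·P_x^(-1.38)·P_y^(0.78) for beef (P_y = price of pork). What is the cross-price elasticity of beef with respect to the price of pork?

In a log-linear (constant-elasticity) demand function, the coefficient on the exponent of P_y is the cross-price elasticity.
ε = 0.78. Positive, so beef and pork are substitutes.

0.78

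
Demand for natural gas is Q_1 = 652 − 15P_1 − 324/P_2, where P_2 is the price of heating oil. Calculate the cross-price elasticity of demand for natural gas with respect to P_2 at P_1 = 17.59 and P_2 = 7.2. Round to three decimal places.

At P_1 = 17.59 and P_2 = 7.2: Q_1 = 343.15.
∂Q_1/∂P_2 = 324/P_2² = 6.2500.
ε = (∂Q_1/∂P_2)(P_2/Q_1) = 6.2500 × (7.2/343.15) ≈ 0.131.
ε > 0: substitutes.

0.131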